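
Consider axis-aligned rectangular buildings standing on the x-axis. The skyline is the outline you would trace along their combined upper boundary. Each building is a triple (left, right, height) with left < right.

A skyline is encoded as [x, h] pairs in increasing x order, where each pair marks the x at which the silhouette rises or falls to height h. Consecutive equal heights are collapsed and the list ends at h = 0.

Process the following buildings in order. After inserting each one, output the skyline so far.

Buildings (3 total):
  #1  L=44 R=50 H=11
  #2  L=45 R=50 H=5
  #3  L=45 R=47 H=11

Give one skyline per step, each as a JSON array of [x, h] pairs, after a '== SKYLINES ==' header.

== SKYLINES ==
[[44,11],[50,0]]
[[44,11],[50,0]]
[[44,11],[50,0]]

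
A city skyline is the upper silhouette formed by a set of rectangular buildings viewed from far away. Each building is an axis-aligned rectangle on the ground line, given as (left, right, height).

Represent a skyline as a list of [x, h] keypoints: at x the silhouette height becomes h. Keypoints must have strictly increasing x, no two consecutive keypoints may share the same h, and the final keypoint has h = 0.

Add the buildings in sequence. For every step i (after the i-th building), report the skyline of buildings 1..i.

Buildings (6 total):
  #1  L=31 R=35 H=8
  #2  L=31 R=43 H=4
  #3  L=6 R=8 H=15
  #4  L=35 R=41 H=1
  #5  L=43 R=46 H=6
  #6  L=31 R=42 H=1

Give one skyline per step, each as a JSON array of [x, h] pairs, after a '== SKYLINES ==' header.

== SKYLINES ==
[[31,8],[35,0]]
[[31,8],[35,4],[43,0]]
[[6,15],[8,0],[31,8],[35,4],[43,0]]
[[6,15],[8,0],[31,8],[35,4],[43,0]]
[[6,15],[8,0],[31,8],[35,4],[43,6],[46,0]]
[[6,15],[8,0],[31,8],[35,4],[43,6],[46,0]]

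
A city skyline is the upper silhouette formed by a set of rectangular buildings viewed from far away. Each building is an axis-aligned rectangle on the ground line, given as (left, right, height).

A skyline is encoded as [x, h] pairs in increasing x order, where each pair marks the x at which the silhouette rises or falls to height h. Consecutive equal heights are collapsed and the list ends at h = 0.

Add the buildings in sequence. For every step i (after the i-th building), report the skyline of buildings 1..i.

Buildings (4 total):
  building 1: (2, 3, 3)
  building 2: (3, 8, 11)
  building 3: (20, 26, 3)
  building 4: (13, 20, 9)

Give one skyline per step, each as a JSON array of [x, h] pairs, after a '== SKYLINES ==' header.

== SKYLINES ==
[[2,3],[3,0]]
[[2,3],[3,11],[8,0]]
[[2,3],[3,11],[8,0],[20,3],[26,0]]
[[2,3],[3,11],[8,0],[13,9],[20,3],[26,0]]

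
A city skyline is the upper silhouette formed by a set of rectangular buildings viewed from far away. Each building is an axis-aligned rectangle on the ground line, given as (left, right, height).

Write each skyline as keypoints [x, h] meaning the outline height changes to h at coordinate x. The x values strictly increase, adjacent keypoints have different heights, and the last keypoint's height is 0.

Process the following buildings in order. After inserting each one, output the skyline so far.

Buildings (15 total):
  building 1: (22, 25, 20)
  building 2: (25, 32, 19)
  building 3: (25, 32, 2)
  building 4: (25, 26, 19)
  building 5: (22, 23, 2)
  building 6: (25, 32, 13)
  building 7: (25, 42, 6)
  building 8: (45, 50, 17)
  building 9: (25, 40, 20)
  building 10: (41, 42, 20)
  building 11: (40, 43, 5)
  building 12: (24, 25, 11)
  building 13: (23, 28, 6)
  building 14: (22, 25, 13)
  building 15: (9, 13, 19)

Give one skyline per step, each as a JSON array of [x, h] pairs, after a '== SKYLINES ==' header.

== SKYLINES ==
[[22,20],[25,0]]
[[22,20],[25,19],[32,0]]
[[22,20],[25,19],[32,0]]
[[22,20],[25,19],[32,0]]
[[22,20],[25,19],[32,0]]
[[22,20],[25,19],[32,0]]
[[22,20],[25,19],[32,6],[42,0]]
[[22,20],[25,19],[32,6],[42,0],[45,17],[50,0]]
[[22,20],[40,6],[42,0],[45,17],[50,0]]
[[22,20],[40,6],[41,20],[42,0],[45,17],[50,0]]
[[22,20],[40,6],[41,20],[42,5],[43,0],[45,17],[50,0]]
[[22,20],[40,6],[41,20],[42,5],[43,0],[45,17],[50,0]]
[[22,20],[40,6],[41,20],[42,5],[43,0],[45,17],[50,0]]
[[22,20],[40,6],[41,20],[42,5],[43,0],[45,17],[50,0]]
[[9,19],[13,0],[22,20],[40,6],[41,20],[42,5],[43,0],[45,17],[50,0]]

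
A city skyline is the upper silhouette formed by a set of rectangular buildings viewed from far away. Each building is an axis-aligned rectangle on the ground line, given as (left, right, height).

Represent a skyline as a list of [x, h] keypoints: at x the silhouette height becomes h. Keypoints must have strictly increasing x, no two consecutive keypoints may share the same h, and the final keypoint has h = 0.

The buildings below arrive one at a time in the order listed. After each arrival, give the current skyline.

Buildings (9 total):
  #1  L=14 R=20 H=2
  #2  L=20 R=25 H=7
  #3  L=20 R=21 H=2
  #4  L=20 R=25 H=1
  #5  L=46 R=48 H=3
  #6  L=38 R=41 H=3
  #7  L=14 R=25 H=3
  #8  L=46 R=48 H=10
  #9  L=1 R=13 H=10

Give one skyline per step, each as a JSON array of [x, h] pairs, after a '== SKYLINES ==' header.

== SKYLINES ==
[[14,2],[20,0]]
[[14,2],[20,7],[25,0]]
[[14,2],[20,7],[25,0]]
[[14,2],[20,7],[25,0]]
[[14,2],[20,7],[25,0],[46,3],[48,0]]
[[14,2],[20,7],[25,0],[38,3],[41,0],[46,3],[48,0]]
[[14,3],[20,7],[25,0],[38,3],[41,0],[46,3],[48,0]]
[[14,3],[20,7],[25,0],[38,3],[41,0],[46,10],[48,0]]
[[1,10],[13,0],[14,3],[20,7],[25,0],[38,3],[41,0],[46,10],[48,0]]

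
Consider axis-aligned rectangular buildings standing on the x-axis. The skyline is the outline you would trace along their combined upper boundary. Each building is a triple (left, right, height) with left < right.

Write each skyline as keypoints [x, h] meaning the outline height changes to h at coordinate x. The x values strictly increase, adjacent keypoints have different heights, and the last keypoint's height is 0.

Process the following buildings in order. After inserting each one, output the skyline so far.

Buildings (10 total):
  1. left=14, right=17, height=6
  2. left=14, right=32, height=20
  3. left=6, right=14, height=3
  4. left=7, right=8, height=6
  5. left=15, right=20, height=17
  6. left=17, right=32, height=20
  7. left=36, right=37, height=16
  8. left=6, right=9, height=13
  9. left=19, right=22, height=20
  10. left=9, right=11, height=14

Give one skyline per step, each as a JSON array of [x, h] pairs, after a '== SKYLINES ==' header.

== SKYLINES ==
[[14,6],[17,0]]
[[14,20],[32,0]]
[[6,3],[14,20],[32,0]]
[[6,3],[7,6],[8,3],[14,20],[32,0]]
[[6,3],[7,6],[8,3],[14,20],[32,0]]
[[6,3],[7,6],[8,3],[14,20],[32,0]]
[[6,3],[7,6],[8,3],[14,20],[32,0],[36,16],[37,0]]
[[6,13],[9,3],[14,20],[32,0],[36,16],[37,0]]
[[6,13],[9,3],[14,20],[32,0],[36,16],[37,0]]
[[6,13],[9,14],[11,3],[14,20],[32,0],[36,16],[37,0]]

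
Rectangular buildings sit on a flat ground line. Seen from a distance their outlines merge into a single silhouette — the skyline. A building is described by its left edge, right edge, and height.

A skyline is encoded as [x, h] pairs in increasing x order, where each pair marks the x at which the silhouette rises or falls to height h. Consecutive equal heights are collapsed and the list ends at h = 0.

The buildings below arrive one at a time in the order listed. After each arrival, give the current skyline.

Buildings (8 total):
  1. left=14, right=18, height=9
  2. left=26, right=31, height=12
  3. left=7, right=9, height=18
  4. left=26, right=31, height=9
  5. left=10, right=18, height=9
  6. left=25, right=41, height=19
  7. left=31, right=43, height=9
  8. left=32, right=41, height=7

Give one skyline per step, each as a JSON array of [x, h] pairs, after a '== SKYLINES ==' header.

== SKYLINES ==
[[14,9],[18,0]]
[[14,9],[18,0],[26,12],[31,0]]
[[7,18],[9,0],[14,9],[18,0],[26,12],[31,0]]
[[7,18],[9,0],[14,9],[18,0],[26,12],[31,0]]
[[7,18],[9,0],[10,9],[18,0],[26,12],[31,0]]
[[7,18],[9,0],[10,9],[18,0],[25,19],[41,0]]
[[7,18],[9,0],[10,9],[18,0],[25,19],[41,9],[43,0]]
[[7,18],[9,0],[10,9],[18,0],[25,19],[41,9],[43,0]]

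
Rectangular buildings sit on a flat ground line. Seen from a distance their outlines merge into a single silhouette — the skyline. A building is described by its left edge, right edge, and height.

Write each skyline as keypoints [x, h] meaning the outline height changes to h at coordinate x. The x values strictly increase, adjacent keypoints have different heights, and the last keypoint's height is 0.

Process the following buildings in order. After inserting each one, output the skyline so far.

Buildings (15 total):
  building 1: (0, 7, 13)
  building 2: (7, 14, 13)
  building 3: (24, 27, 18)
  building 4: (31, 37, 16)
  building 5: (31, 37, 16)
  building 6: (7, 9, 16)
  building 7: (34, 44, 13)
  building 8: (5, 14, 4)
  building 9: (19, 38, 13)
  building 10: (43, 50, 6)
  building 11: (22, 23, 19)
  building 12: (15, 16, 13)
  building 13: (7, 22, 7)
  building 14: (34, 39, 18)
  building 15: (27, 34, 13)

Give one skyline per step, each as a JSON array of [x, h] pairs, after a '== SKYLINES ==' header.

== SKYLINES ==
[[0,13],[7,0]]
[[0,13],[14,0]]
[[0,13],[14,0],[24,18],[27,0]]
[[0,13],[14,0],[24,18],[27,0],[31,16],[37,0]]
[[0,13],[14,0],[24,18],[27,0],[31,16],[37,0]]
[[0,13],[7,16],[9,13],[14,0],[24,18],[27,0],[31,16],[37,0]]
[[0,13],[7,16],[9,13],[14,0],[24,18],[27,0],[31,16],[37,13],[44,0]]
[[0,13],[7,16],[9,13],[14,0],[24,18],[27,0],[31,16],[37,13],[44,0]]
[[0,13],[7,16],[9,13],[14,0],[19,13],[24,18],[27,13],[31,16],[37,13],[44,0]]
[[0,13],[7,16],[9,13],[14,0],[19,13],[24,18],[27,13],[31,16],[37,13],[44,6],[50,0]]
[[0,13],[7,16],[9,13],[14,0],[19,13],[22,19],[23,13],[24,18],[27,13],[31,16],[37,13],[44,6],[50,0]]
[[0,13],[7,16],[9,13],[14,0],[15,13],[16,0],[19,13],[22,19],[23,13],[24,18],[27,13],[31,16],[37,13],[44,6],[50,0]]
[[0,13],[7,16],[9,13],[14,7],[15,13],[16,7],[19,13],[22,19],[23,13],[24,18],[27,13],[31,16],[37,13],[44,6],[50,0]]
[[0,13],[7,16],[9,13],[14,7],[15,13],[16,7],[19,13],[22,19],[23,13],[24,18],[27,13],[31,16],[34,18],[39,13],[44,6],[50,0]]
[[0,13],[7,16],[9,13],[14,7],[15,13],[16,7],[19,13],[22,19],[23,13],[24,18],[27,13],[31,16],[34,18],[39,13],[44,6],[50,0]]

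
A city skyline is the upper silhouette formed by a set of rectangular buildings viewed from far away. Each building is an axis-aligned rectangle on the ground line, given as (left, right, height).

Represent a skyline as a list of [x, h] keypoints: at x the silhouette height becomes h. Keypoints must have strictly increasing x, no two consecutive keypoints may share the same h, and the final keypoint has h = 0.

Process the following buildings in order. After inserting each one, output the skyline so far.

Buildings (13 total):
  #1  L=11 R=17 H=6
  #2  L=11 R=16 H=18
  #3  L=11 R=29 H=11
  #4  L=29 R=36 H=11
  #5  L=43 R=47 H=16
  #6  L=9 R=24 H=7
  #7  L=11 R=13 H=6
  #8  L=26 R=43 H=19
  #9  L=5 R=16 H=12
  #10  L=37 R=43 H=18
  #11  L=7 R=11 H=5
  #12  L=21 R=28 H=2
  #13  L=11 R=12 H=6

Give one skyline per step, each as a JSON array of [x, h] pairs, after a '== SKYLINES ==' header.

== SKYLINES ==
[[11,6],[17,0]]
[[11,18],[16,6],[17,0]]
[[11,18],[16,11],[29,0]]
[[11,18],[16,11],[36,0]]
[[11,18],[16,11],[36,0],[43,16],[47,0]]
[[9,7],[11,18],[16,11],[36,0],[43,16],[47,0]]
[[9,7],[11,18],[16,11],[36,0],[43,16],[47,0]]
[[9,7],[11,18],[16,11],[26,19],[43,16],[47,0]]
[[5,12],[11,18],[16,11],[26,19],[43,16],[47,0]]
[[5,12],[11,18],[16,11],[26,19],[43,16],[47,0]]
[[5,12],[11,18],[16,11],[26,19],[43,16],[47,0]]
[[5,12],[11,18],[16,11],[26,19],[43,16],[47,0]]
[[5,12],[11,18],[16,11],[26,19],[43,16],[47,0]]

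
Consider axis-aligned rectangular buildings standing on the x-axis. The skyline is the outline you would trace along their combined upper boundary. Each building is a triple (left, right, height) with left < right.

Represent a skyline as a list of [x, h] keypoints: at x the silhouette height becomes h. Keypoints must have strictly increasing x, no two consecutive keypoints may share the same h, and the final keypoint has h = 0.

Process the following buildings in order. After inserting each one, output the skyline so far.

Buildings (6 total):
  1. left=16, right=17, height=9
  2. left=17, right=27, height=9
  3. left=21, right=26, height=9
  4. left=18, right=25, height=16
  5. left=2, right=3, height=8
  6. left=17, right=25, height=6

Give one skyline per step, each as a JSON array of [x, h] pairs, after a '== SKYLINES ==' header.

== SKYLINES ==
[[16,9],[17,0]]
[[16,9],[27,0]]
[[16,9],[27,0]]
[[16,9],[18,16],[25,9],[27,0]]
[[2,8],[3,0],[16,9],[18,16],[25,9],[27,0]]
[[2,8],[3,0],[16,9],[18,16],[25,9],[27,0]]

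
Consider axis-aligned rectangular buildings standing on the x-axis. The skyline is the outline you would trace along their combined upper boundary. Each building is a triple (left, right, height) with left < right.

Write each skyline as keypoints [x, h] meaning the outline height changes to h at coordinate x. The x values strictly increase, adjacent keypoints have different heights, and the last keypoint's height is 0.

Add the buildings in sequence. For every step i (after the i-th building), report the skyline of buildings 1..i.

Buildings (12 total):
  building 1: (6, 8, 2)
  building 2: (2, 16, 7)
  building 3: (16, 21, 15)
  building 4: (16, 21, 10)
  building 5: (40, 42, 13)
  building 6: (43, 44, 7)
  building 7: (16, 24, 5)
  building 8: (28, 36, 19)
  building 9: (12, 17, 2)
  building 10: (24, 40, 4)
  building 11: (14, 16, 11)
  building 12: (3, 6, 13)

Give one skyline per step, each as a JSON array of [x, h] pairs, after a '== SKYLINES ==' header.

== SKYLINES ==
[[6,2],[8,0]]
[[2,7],[16,0]]
[[2,7],[16,15],[21,0]]
[[2,7],[16,15],[21,0]]
[[2,7],[16,15],[21,0],[40,13],[42,0]]
[[2,7],[16,15],[21,0],[40,13],[42,0],[43,7],[44,0]]
[[2,7],[16,15],[21,5],[24,0],[40,13],[42,0],[43,7],[44,0]]
[[2,7],[16,15],[21,5],[24,0],[28,19],[36,0],[40,13],[42,0],[43,7],[44,0]]
[[2,7],[16,15],[21,5],[24,0],[28,19],[36,0],[40,13],[42,0],[43,7],[44,0]]
[[2,7],[16,15],[21,5],[24,4],[28,19],[36,4],[40,13],[42,0],[43,7],[44,0]]
[[2,7],[14,11],[16,15],[21,5],[24,4],[28,19],[36,4],[40,13],[42,0],[43,7],[44,0]]
[[2,7],[3,13],[6,7],[14,11],[16,15],[21,5],[24,4],[28,19],[36,4],[40,13],[42,0],[43,7],[44,0]]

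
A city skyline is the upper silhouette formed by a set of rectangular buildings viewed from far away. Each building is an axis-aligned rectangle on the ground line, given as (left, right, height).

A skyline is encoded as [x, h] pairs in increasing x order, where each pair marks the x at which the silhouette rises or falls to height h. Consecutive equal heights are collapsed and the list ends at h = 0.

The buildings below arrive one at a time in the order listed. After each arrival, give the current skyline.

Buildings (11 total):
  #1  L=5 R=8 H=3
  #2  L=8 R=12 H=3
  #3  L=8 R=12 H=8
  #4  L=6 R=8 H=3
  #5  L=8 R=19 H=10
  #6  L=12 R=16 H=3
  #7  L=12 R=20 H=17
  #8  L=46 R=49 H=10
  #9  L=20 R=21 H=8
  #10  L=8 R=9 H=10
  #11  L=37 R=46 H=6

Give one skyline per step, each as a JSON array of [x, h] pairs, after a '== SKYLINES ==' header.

== SKYLINES ==
[[5,3],[8,0]]
[[5,3],[12,0]]
[[5,3],[8,8],[12,0]]
[[5,3],[8,8],[12,0]]
[[5,3],[8,10],[19,0]]
[[5,3],[8,10],[19,0]]
[[5,3],[8,10],[12,17],[20,0]]
[[5,3],[8,10],[12,17],[20,0],[46,10],[49,0]]
[[5,3],[8,10],[12,17],[20,8],[21,0],[46,10],[49,0]]
[[5,3],[8,10],[12,17],[20,8],[21,0],[46,10],[49,0]]
[[5,3],[8,10],[12,17],[20,8],[21,0],[37,6],[46,10],[49,0]]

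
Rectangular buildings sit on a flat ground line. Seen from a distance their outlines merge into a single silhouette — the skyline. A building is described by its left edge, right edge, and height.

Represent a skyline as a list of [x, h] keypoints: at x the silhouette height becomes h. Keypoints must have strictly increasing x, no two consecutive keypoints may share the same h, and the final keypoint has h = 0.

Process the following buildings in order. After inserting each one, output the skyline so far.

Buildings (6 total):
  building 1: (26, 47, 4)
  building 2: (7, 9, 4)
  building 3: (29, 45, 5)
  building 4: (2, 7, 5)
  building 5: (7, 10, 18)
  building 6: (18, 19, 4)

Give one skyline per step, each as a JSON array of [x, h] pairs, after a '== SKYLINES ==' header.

== SKYLINES ==
[[26,4],[47,0]]
[[7,4],[9,0],[26,4],[47,0]]
[[7,4],[9,0],[26,4],[29,5],[45,4],[47,0]]
[[2,5],[7,4],[9,0],[26,4],[29,5],[45,4],[47,0]]
[[2,5],[7,18],[10,0],[26,4],[29,5],[45,4],[47,0]]
[[2,5],[7,18],[10,0],[18,4],[19,0],[26,4],[29,5],[45,4],[47,0]]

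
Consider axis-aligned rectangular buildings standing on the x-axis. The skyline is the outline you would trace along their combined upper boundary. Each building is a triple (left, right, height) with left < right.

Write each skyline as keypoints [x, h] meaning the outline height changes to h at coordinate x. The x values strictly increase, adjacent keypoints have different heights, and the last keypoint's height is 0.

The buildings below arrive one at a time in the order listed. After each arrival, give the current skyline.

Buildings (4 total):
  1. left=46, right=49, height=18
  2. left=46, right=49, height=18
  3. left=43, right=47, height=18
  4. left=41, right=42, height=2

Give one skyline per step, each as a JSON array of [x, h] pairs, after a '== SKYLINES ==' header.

== SKYLINES ==
[[46,18],[49,0]]
[[46,18],[49,0]]
[[43,18],[49,0]]
[[41,2],[42,0],[43,18],[49,0]]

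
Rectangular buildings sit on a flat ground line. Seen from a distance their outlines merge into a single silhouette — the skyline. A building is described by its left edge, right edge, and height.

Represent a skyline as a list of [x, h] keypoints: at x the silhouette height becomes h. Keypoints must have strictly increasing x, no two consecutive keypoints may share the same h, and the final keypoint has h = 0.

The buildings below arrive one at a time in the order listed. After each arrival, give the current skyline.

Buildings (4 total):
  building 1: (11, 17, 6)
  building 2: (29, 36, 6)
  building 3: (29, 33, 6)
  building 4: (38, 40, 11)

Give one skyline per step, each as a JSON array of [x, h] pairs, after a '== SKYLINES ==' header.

== SKYLINES ==
[[11,6],[17,0]]
[[11,6],[17,0],[29,6],[36,0]]
[[11,6],[17,0],[29,6],[36,0]]
[[11,6],[17,0],[29,6],[36,0],[38,11],[40,0]]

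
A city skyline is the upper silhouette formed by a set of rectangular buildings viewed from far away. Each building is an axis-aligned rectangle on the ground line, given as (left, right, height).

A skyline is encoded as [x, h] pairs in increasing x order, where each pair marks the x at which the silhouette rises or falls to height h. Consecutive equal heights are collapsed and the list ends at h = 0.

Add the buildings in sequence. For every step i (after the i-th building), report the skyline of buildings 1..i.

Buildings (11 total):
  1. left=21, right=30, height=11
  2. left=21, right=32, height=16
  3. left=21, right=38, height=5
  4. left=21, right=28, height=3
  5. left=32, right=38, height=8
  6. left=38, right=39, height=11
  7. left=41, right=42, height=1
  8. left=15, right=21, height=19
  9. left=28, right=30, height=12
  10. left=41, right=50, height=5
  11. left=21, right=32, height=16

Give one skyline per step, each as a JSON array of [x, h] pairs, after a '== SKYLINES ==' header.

== SKYLINES ==
[[21,11],[30,0]]
[[21,16],[32,0]]
[[21,16],[32,5],[38,0]]
[[21,16],[32,5],[38,0]]
[[21,16],[32,8],[38,0]]
[[21,16],[32,8],[38,11],[39,0]]
[[21,16],[32,8],[38,11],[39,0],[41,1],[42,0]]
[[15,19],[21,16],[32,8],[38,11],[39,0],[41,1],[42,0]]
[[15,19],[21,16],[32,8],[38,11],[39,0],[41,1],[42,0]]
[[15,19],[21,16],[32,8],[38,11],[39,0],[41,5],[50,0]]
[[15,19],[21,16],[32,8],[38,11],[39,0],[41,5],[50,0]]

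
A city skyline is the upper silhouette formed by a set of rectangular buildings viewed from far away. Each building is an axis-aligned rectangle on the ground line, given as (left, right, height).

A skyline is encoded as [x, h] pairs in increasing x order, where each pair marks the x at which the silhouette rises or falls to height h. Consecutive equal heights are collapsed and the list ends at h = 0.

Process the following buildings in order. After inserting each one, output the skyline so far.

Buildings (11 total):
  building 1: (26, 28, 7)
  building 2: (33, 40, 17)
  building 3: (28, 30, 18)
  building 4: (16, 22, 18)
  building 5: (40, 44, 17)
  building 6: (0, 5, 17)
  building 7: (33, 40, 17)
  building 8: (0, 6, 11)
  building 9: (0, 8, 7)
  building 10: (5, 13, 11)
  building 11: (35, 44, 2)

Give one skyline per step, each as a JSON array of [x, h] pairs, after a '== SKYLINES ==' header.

== SKYLINES ==
[[26,7],[28,0]]
[[26,7],[28,0],[33,17],[40,0]]
[[26,7],[28,18],[30,0],[33,17],[40,0]]
[[16,18],[22,0],[26,7],[28,18],[30,0],[33,17],[40,0]]
[[16,18],[22,0],[26,7],[28,18],[30,0],[33,17],[44,0]]
[[0,17],[5,0],[16,18],[22,0],[26,7],[28,18],[30,0],[33,17],[44,0]]
[[0,17],[5,0],[16,18],[22,0],[26,7],[28,18],[30,0],[33,17],[44,0]]
[[0,17],[5,11],[6,0],[16,18],[22,0],[26,7],[28,18],[30,0],[33,17],[44,0]]
[[0,17],[5,11],[6,7],[8,0],[16,18],[22,0],[26,7],[28,18],[30,0],[33,17],[44,0]]
[[0,17],[5,11],[13,0],[16,18],[22,0],[26,7],[28,18],[30,0],[33,17],[44,0]]
[[0,17],[5,11],[13,0],[16,18],[22,0],[26,7],[28,18],[30,0],[33,17],[44,0]]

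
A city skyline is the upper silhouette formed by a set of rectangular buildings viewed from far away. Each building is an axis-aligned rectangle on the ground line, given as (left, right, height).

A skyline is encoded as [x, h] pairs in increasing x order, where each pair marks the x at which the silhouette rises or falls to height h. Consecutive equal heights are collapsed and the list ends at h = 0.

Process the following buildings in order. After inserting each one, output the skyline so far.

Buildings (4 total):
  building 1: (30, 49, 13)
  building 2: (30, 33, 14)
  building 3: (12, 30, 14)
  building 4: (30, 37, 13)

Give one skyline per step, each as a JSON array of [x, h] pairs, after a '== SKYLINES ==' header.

== SKYLINES ==
[[30,13],[49,0]]
[[30,14],[33,13],[49,0]]
[[12,14],[33,13],[49,0]]
[[12,14],[33,13],[49,0]]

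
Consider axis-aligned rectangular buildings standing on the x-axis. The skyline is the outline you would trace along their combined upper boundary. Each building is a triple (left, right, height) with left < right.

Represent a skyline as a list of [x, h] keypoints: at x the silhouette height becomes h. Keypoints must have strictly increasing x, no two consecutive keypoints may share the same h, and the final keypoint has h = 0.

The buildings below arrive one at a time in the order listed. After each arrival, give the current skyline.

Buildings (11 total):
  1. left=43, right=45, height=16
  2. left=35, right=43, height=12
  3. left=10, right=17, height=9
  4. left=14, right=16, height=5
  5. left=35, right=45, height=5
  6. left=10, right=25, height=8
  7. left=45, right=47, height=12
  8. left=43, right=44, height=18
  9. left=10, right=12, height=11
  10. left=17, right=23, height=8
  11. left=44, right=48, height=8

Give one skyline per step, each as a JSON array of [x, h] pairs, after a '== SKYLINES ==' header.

== SKYLINES ==
[[43,16],[45,0]]
[[35,12],[43,16],[45,0]]
[[10,9],[17,0],[35,12],[43,16],[45,0]]
[[10,9],[17,0],[35,12],[43,16],[45,0]]
[[10,9],[17,0],[35,12],[43,16],[45,0]]
[[10,9],[17,8],[25,0],[35,12],[43,16],[45,0]]
[[10,9],[17,8],[25,0],[35,12],[43,16],[45,12],[47,0]]
[[10,9],[17,8],[25,0],[35,12],[43,18],[44,16],[45,12],[47,0]]
[[10,11],[12,9],[17,8],[25,0],[35,12],[43,18],[44,16],[45,12],[47,0]]
[[10,11],[12,9],[17,8],[25,0],[35,12],[43,18],[44,16],[45,12],[47,0]]
[[10,11],[12,9],[17,8],[25,0],[35,12],[43,18],[44,16],[45,12],[47,8],[48,0]]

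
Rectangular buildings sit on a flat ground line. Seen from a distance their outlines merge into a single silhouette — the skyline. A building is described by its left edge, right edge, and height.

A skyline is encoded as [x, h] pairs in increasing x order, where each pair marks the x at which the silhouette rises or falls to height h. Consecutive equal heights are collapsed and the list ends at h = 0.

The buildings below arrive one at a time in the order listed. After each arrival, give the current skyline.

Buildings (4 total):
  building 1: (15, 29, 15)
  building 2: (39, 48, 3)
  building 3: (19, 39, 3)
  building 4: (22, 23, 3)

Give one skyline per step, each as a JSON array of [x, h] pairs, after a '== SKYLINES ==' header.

== SKYLINES ==
[[15,15],[29,0]]
[[15,15],[29,0],[39,3],[48,0]]
[[15,15],[29,3],[48,0]]
[[15,15],[29,3],[48,0]]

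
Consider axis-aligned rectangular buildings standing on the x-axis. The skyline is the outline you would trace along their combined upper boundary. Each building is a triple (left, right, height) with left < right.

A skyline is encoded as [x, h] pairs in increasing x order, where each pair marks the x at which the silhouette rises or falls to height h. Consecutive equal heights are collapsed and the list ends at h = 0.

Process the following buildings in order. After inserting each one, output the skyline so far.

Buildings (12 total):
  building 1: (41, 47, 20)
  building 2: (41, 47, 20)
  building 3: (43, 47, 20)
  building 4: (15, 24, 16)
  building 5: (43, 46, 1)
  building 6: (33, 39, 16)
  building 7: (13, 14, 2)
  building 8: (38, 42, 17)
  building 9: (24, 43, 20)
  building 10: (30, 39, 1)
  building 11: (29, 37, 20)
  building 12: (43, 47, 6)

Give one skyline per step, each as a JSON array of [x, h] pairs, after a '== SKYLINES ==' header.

== SKYLINES ==
[[41,20],[47,0]]
[[41,20],[47,0]]
[[41,20],[47,0]]
[[15,16],[24,0],[41,20],[47,0]]
[[15,16],[24,0],[41,20],[47,0]]
[[15,16],[24,0],[33,16],[39,0],[41,20],[47,0]]
[[13,2],[14,0],[15,16],[24,0],[33,16],[39,0],[41,20],[47,0]]
[[13,2],[14,0],[15,16],[24,0],[33,16],[38,17],[41,20],[47,0]]
[[13,2],[14,0],[15,16],[24,20],[47,0]]
[[13,2],[14,0],[15,16],[24,20],[47,0]]
[[13,2],[14,0],[15,16],[24,20],[47,0]]
[[13,2],[14,0],[15,16],[24,20],[47,0]]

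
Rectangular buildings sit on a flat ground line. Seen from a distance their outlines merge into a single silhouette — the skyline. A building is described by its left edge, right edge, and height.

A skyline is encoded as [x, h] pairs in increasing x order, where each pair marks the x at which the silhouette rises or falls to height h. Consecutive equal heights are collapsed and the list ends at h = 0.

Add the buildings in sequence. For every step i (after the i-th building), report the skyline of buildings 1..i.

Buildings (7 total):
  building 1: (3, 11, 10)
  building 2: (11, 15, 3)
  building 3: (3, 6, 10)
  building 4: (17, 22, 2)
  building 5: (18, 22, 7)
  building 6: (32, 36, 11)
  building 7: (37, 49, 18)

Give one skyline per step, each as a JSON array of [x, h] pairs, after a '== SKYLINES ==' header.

== SKYLINES ==
[[3,10],[11,0]]
[[3,10],[11,3],[15,0]]
[[3,10],[11,3],[15,0]]
[[3,10],[11,3],[15,0],[17,2],[22,0]]
[[3,10],[11,3],[15,0],[17,2],[18,7],[22,0]]
[[3,10],[11,3],[15,0],[17,2],[18,7],[22,0],[32,11],[36,0]]
[[3,10],[11,3],[15,0],[17,2],[18,7],[22,0],[32,11],[36,0],[37,18],[49,0]]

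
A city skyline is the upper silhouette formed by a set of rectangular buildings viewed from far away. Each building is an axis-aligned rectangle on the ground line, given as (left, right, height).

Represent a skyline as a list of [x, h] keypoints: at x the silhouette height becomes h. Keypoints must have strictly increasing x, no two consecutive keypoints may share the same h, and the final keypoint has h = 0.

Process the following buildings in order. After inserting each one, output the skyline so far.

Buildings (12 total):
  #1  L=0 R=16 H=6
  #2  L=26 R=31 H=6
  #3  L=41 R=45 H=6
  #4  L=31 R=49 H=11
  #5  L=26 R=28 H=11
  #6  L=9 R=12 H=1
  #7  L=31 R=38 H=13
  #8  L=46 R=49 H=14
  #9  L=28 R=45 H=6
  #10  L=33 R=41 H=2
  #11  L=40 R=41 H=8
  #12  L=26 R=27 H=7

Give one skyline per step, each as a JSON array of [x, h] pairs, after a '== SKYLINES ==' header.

== SKYLINES ==
[[0,6],[16,0]]
[[0,6],[16,0],[26,6],[31,0]]
[[0,6],[16,0],[26,6],[31,0],[41,6],[45,0]]
[[0,6],[16,0],[26,6],[31,11],[49,0]]
[[0,6],[16,0],[26,11],[28,6],[31,11],[49,0]]
[[0,6],[16,0],[26,11],[28,6],[31,11],[49,0]]
[[0,6],[16,0],[26,11],[28,6],[31,13],[38,11],[49,0]]
[[0,6],[16,0],[26,11],[28,6],[31,13],[38,11],[46,14],[49,0]]
[[0,6],[16,0],[26,11],[28,6],[31,13],[38,11],[46,14],[49,0]]
[[0,6],[16,0],[26,11],[28,6],[31,13],[38,11],[46,14],[49,0]]
[[0,6],[16,0],[26,11],[28,6],[31,13],[38,11],[46,14],[49,0]]
[[0,6],[16,0],[26,11],[28,6],[31,13],[38,11],[46,14],[49,0]]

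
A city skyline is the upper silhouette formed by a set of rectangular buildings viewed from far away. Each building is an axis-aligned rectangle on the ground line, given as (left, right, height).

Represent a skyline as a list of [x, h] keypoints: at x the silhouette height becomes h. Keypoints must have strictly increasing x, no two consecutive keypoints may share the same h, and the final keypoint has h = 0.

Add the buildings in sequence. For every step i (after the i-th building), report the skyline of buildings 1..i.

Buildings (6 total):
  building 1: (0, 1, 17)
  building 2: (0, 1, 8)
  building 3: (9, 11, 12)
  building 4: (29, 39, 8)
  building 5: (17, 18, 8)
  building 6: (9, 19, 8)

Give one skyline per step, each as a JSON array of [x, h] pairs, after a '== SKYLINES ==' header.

== SKYLINES ==
[[0,17],[1,0]]
[[0,17],[1,0]]
[[0,17],[1,0],[9,12],[11,0]]
[[0,17],[1,0],[9,12],[11,0],[29,8],[39,0]]
[[0,17],[1,0],[9,12],[11,0],[17,8],[18,0],[29,8],[39,0]]
[[0,17],[1,0],[9,12],[11,8],[19,0],[29,8],[39,0]]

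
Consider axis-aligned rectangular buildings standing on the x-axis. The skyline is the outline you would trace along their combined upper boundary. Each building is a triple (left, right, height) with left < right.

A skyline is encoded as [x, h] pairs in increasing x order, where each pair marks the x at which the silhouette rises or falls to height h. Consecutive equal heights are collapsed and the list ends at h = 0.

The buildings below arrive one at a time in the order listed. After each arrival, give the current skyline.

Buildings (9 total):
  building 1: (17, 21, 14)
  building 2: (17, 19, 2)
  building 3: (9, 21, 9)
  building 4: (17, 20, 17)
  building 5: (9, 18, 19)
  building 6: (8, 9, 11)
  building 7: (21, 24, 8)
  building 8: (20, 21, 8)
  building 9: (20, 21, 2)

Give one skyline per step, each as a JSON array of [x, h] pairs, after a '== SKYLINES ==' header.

== SKYLINES ==
[[17,14],[21,0]]
[[17,14],[21,0]]
[[9,9],[17,14],[21,0]]
[[9,9],[17,17],[20,14],[21,0]]
[[9,19],[18,17],[20,14],[21,0]]
[[8,11],[9,19],[18,17],[20,14],[21,0]]
[[8,11],[9,19],[18,17],[20,14],[21,8],[24,0]]
[[8,11],[9,19],[18,17],[20,14],[21,8],[24,0]]
[[8,11],[9,19],[18,17],[20,14],[21,8],[24,0]]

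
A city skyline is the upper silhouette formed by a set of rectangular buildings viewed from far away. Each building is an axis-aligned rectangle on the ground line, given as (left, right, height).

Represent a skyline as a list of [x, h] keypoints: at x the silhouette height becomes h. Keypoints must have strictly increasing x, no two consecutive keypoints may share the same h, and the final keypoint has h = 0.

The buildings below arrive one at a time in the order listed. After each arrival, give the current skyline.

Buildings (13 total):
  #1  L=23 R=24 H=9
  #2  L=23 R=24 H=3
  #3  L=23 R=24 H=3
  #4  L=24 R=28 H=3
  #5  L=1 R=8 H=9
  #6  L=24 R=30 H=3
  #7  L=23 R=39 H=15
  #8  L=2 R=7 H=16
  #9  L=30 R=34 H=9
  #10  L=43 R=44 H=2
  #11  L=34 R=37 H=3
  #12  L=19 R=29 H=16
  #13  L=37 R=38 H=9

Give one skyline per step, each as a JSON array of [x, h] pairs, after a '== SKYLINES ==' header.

== SKYLINES ==
[[23,9],[24,0]]
[[23,9],[24,0]]
[[23,9],[24,0]]
[[23,9],[24,3],[28,0]]
[[1,9],[8,0],[23,9],[24,3],[28,0]]
[[1,9],[8,0],[23,9],[24,3],[30,0]]
[[1,9],[8,0],[23,15],[39,0]]
[[1,9],[2,16],[7,9],[8,0],[23,15],[39,0]]
[[1,9],[2,16],[7,9],[8,0],[23,15],[39,0]]
[[1,9],[2,16],[7,9],[8,0],[23,15],[39,0],[43,2],[44,0]]
[[1,9],[2,16],[7,9],[8,0],[23,15],[39,0],[43,2],[44,0]]
[[1,9],[2,16],[7,9],[8,0],[19,16],[29,15],[39,0],[43,2],[44,0]]
[[1,9],[2,16],[7,9],[8,0],[19,16],[29,15],[39,0],[43,2],[44,0]]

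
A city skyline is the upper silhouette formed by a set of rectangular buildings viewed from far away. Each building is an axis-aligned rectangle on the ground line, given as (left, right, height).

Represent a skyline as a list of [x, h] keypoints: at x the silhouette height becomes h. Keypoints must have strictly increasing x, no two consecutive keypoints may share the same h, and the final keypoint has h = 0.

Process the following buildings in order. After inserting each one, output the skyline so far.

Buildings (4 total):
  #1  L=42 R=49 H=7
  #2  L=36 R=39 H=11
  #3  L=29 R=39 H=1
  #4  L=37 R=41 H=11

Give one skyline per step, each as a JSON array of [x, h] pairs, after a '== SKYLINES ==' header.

== SKYLINES ==
[[42,7],[49,0]]
[[36,11],[39,0],[42,7],[49,0]]
[[29,1],[36,11],[39,0],[42,7],[49,0]]
[[29,1],[36,11],[41,0],[42,7],[49,0]]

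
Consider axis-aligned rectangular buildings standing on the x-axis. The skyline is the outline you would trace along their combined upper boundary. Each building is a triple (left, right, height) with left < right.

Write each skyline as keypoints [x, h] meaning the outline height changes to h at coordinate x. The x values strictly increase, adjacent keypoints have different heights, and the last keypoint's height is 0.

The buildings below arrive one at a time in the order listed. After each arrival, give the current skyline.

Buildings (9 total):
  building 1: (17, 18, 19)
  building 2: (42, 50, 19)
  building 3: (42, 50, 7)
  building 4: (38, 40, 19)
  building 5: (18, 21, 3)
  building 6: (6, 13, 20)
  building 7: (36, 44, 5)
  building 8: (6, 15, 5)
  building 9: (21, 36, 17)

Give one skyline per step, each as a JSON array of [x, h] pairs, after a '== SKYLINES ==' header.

== SKYLINES ==
[[17,19],[18,0]]
[[17,19],[18,0],[42,19],[50,0]]
[[17,19],[18,0],[42,19],[50,0]]
[[17,19],[18,0],[38,19],[40,0],[42,19],[50,0]]
[[17,19],[18,3],[21,0],[38,19],[40,0],[42,19],[50,0]]
[[6,20],[13,0],[17,19],[18,3],[21,0],[38,19],[40,0],[42,19],[50,0]]
[[6,20],[13,0],[17,19],[18,3],[21,0],[36,5],[38,19],[40,5],[42,19],[50,0]]
[[6,20],[13,5],[15,0],[17,19],[18,3],[21,0],[36,5],[38,19],[40,5],[42,19],[50,0]]
[[6,20],[13,5],[15,0],[17,19],[18,3],[21,17],[36,5],[38,19],[40,5],[42,19],[50,0]]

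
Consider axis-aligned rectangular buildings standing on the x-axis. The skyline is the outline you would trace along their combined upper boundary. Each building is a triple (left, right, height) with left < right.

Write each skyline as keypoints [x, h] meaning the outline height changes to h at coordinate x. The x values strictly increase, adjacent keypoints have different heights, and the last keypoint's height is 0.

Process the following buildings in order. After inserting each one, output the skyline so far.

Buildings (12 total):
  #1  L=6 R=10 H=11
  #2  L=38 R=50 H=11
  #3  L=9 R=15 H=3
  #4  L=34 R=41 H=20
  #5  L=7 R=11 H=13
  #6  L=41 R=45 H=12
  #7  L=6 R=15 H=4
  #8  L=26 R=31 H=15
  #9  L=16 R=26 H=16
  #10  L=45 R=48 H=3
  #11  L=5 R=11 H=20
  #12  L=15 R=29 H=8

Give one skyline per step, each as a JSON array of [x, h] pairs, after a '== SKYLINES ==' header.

== SKYLINES ==
[[6,11],[10,0]]
[[6,11],[10,0],[38,11],[50,0]]
[[6,11],[10,3],[15,0],[38,11],[50,0]]
[[6,11],[10,3],[15,0],[34,20],[41,11],[50,0]]
[[6,11],[7,13],[11,3],[15,0],[34,20],[41,11],[50,0]]
[[6,11],[7,13],[11,3],[15,0],[34,20],[41,12],[45,11],[50,0]]
[[6,11],[7,13],[11,4],[15,0],[34,20],[41,12],[45,11],[50,0]]
[[6,11],[7,13],[11,4],[15,0],[26,15],[31,0],[34,20],[41,12],[45,11],[50,0]]
[[6,11],[7,13],[11,4],[15,0],[16,16],[26,15],[31,0],[34,20],[41,12],[45,11],[50,0]]
[[6,11],[7,13],[11,4],[15,0],[16,16],[26,15],[31,0],[34,20],[41,12],[45,11],[50,0]]
[[5,20],[11,4],[15,0],[16,16],[26,15],[31,0],[34,20],[41,12],[45,11],[50,0]]
[[5,20],[11,4],[15,8],[16,16],[26,15],[31,0],[34,20],[41,12],[45,11],[50,0]]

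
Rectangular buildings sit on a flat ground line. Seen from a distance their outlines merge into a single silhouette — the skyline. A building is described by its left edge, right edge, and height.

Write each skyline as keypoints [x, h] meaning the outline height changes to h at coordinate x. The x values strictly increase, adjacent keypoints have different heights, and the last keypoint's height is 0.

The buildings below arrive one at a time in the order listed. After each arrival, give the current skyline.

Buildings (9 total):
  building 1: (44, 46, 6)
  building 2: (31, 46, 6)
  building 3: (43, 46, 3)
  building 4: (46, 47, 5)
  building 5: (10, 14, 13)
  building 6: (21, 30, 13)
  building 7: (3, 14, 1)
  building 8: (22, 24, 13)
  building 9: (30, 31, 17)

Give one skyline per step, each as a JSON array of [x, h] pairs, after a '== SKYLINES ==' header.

== SKYLINES ==
[[44,6],[46,0]]
[[31,6],[46,0]]
[[31,6],[46,0]]
[[31,6],[46,5],[47,0]]
[[10,13],[14,0],[31,6],[46,5],[47,0]]
[[10,13],[14,0],[21,13],[30,0],[31,6],[46,5],[47,0]]
[[3,1],[10,13],[14,0],[21,13],[30,0],[31,6],[46,5],[47,0]]
[[3,1],[10,13],[14,0],[21,13],[30,0],[31,6],[46,5],[47,0]]
[[3,1],[10,13],[14,0],[21,13],[30,17],[31,6],[46,5],[47,0]]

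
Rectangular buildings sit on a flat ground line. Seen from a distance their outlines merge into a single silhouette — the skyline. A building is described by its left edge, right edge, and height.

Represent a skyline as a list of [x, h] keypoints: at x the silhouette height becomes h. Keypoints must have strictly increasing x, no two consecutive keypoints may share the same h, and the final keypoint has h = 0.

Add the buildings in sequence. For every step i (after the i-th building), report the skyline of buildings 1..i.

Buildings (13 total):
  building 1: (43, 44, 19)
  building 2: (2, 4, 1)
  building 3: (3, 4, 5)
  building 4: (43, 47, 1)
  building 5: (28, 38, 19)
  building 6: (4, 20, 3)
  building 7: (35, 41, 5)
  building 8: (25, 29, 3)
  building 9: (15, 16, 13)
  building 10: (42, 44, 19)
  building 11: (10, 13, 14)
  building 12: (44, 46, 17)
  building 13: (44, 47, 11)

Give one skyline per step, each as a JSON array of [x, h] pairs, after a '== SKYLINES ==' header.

== SKYLINES ==
[[43,19],[44,0]]
[[2,1],[4,0],[43,19],[44,0]]
[[2,1],[3,5],[4,0],[43,19],[44,0]]
[[2,1],[3,5],[4,0],[43,19],[44,1],[47,0]]
[[2,1],[3,5],[4,0],[28,19],[38,0],[43,19],[44,1],[47,0]]
[[2,1],[3,5],[4,3],[20,0],[28,19],[38,0],[43,19],[44,1],[47,0]]
[[2,1],[3,5],[4,3],[20,0],[28,19],[38,5],[41,0],[43,19],[44,1],[47,0]]
[[2,1],[3,5],[4,3],[20,0],[25,3],[28,19],[38,5],[41,0],[43,19],[44,1],[47,0]]
[[2,1],[3,5],[4,3],[15,13],[16,3],[20,0],[25,3],[28,19],[38,5],[41,0],[43,19],[44,1],[47,0]]
[[2,1],[3,5],[4,3],[15,13],[16,3],[20,0],[25,3],[28,19],[38,5],[41,0],[42,19],[44,1],[47,0]]
[[2,1],[3,5],[4,3],[10,14],[13,3],[15,13],[16,3],[20,0],[25,3],[28,19],[38,5],[41,0],[42,19],[44,1],[47,0]]
[[2,1],[3,5],[4,3],[10,14],[13,3],[15,13],[16,3],[20,0],[25,3],[28,19],[38,5],[41,0],[42,19],[44,17],[46,1],[47,0]]
[[2,1],[3,5],[4,3],[10,14],[13,3],[15,13],[16,3],[20,0],[25,3],[28,19],[38,5],[41,0],[42,19],[44,17],[46,11],[47,0]]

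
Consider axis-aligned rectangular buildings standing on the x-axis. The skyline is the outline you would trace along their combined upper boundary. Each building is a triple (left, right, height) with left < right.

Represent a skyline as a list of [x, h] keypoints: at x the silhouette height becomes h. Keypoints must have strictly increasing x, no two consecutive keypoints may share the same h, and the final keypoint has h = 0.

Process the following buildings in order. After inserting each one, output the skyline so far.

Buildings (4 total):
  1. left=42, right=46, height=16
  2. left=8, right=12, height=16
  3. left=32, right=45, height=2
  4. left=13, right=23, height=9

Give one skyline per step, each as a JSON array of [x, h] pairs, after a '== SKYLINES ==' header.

== SKYLINES ==
[[42,16],[46,0]]
[[8,16],[12,0],[42,16],[46,0]]
[[8,16],[12,0],[32,2],[42,16],[46,0]]
[[8,16],[12,0],[13,9],[23,0],[32,2],[42,16],[46,0]]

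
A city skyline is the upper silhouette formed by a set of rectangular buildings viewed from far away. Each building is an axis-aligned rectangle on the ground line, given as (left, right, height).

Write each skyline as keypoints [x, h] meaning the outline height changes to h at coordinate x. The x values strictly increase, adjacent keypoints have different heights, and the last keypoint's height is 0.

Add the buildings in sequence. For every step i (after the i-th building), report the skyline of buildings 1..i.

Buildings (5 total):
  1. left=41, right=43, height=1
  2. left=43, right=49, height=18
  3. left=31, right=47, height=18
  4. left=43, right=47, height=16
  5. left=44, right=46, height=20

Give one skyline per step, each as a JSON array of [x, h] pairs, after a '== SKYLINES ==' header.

== SKYLINES ==
[[41,1],[43,0]]
[[41,1],[43,18],[49,0]]
[[31,18],[49,0]]
[[31,18],[49,0]]
[[31,18],[44,20],[46,18],[49,0]]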